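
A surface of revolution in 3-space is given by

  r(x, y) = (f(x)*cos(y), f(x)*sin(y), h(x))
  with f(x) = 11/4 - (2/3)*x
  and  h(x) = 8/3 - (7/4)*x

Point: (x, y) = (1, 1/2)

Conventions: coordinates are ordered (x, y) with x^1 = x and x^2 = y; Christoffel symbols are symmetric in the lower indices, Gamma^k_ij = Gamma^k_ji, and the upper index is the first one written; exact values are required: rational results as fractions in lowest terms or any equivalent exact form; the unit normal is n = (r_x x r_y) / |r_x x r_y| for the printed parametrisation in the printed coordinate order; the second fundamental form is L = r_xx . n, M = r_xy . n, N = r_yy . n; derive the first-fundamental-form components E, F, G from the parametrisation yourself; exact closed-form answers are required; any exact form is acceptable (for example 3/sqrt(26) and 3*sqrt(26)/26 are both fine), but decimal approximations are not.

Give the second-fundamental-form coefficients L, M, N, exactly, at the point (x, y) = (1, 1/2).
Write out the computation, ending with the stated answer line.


f = 25/12, f' = -2/3, f'' = 0, h' = -7/4, h'' = 0
E = 505/144, F = 0, G = 625/144; answer radicand W^2 = 505/144
unnormalised second-form numerators: l = 0, m = 0, n = -175/48; L = l/sqrt(505/144), and similarly M = m/sqrt(W^2), N = n/sqrt(W^2)

Answer: L = 0, M = 0, N = -35*sqrt(505)/404


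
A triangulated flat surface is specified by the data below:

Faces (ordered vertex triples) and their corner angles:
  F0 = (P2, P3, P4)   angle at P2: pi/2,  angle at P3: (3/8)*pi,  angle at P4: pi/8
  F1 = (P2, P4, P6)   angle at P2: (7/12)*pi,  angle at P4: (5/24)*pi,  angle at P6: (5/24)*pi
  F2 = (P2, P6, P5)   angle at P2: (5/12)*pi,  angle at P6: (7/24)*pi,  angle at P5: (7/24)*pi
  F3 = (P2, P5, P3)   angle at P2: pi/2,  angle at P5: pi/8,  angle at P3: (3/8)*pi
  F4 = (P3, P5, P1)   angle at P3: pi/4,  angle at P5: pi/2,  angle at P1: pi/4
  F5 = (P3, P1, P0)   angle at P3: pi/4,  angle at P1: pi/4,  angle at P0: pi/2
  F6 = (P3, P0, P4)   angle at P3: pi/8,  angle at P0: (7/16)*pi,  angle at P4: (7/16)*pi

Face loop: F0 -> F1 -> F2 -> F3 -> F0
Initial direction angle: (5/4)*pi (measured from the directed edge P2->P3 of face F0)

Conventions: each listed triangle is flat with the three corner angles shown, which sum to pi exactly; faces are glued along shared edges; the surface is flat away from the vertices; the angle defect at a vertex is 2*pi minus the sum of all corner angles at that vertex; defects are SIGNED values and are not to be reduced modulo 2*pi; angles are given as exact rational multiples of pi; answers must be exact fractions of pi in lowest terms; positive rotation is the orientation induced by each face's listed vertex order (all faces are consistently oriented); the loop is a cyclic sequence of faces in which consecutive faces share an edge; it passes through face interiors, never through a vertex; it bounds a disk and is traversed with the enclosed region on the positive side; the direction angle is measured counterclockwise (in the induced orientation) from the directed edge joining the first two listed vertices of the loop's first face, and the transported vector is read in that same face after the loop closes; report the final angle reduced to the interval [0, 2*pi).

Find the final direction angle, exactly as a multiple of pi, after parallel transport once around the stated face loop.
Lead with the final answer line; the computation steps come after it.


Answer: final direction angle = (5/4)*pi

enclosed vertex P2: corner angles sum to 2*pi, defect = 2*pi - 2*pi = 0
transport around the loop rotates by the sum of enclosed defects; add to the initial angle mod 2*pi
final angle = (5/4)*pi + 0 = (5/4)*pi (mod 2*pi)


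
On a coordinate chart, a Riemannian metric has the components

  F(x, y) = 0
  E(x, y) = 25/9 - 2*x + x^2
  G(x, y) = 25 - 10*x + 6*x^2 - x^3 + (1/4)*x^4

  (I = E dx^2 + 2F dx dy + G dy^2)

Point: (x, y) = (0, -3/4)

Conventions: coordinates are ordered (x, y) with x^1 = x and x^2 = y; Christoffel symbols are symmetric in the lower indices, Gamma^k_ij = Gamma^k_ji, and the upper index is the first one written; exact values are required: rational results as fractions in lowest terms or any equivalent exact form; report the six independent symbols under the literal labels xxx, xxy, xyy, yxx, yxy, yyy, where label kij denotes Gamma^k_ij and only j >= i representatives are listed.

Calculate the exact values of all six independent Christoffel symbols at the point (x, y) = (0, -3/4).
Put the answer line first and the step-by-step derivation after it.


Answer: Gamma_xxx = -9/25, Gamma_xxy = 0, Gamma_xyy = 9/5, Gamma_yxx = 0, Gamma_yxy = -1/5, Gamma_yyy = 0

E = 25/9, F = 0, G = 25 at the point
E_x = -2, E_y = 0, F_x = 0, F_y = 0, G_x = -10, G_y = 0
EG - F^2 = 625/9;  g^inv = (9/625) * [[25, 0], [0, 25/9]]
first-kind symbols [ij,l] = (1/2)(d_i g_jl + d_j g_il - d_l g_ij): [xx,x] = E_x/2 = -1, [xx,y] = F_x - E_y/2 = 0, [xy,x] = E_y/2 = 0, [xy,y] = G_x/2 = -5, [yy,x] = F_y - G_x/2 = 5, [yy,y] = G_y/2 = 0
Gamma^x_ij = (G*[ij,x] - F*[ij,y])/(EG - F^2), Gamma^y_ij = (E*[ij,y] - F*[ij,x])/(EG - F^2)


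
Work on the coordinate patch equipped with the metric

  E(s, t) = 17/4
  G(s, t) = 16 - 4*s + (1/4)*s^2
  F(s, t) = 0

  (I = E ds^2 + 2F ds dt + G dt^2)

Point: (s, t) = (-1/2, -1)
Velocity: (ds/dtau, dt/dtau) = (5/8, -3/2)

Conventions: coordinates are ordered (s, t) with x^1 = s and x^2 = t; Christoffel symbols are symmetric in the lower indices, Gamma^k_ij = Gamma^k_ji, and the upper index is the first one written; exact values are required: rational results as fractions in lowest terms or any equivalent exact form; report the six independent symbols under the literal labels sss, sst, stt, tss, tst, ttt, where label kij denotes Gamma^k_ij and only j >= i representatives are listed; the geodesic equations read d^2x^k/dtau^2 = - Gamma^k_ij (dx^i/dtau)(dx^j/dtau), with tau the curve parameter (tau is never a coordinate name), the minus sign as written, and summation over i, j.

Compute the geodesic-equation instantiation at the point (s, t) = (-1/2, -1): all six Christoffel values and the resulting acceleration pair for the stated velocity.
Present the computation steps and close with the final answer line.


E = 17/4, F = 0, G = 289/16 at the point
E_s = 0, E_t = 0, F_s = 0, F_t = 0, G_s = -17/4, G_t = 0
EG - F^2 = 4913/64;  g^inv = (64/4913) * [[289/16, 0], [0, 17/4]]
first-kind symbols [ij,l] = (1/2)(d_i g_jl + d_j g_il - d_l g_ij): [ss,s] = E_s/2 = 0, [ss,t] = F_s - E_t/2 = 0, [st,s] = E_t/2 = 0, [st,t] = G_s/2 = -17/8, [tt,s] = F_t - G_s/2 = 17/8, [tt,t] = G_t/2 = 0
Gamma^s_ij = (G*[ij,s] - F*[ij,t])/(EG - F^2), Gamma^t_ij = (E*[ij,t] - F*[ij,s])/(EG - F^2)
Gamma_sss = 0, Gamma_sst = 0, Gamma_stt = 1/2, Gamma_tss = 0, Gamma_tst = -2/17, Gamma_ttt = 0
d^2s/dtau^2 = -(Gamma_sss*(5/8)^2 + 2*Gamma_sst*(5/8)*(-3/2) + Gamma_stt*(-3/2)^2) = -9/8
d^2t/dtau^2 = -(Gamma_tss*(5/8)^2 + 2*Gamma_tst*(5/8)*(-3/2) + Gamma_ttt*(-3/2)^2) = -15/68

Answer: Gamma_sss = 0, Gamma_sst = 0, Gamma_stt = 1/2, Gamma_tss = 0, Gamma_tst = -2/17, Gamma_ttt = 0; accelerations (d^2s/dtau^2, d^2t/dtau^2) = (-9/8, -15/68)


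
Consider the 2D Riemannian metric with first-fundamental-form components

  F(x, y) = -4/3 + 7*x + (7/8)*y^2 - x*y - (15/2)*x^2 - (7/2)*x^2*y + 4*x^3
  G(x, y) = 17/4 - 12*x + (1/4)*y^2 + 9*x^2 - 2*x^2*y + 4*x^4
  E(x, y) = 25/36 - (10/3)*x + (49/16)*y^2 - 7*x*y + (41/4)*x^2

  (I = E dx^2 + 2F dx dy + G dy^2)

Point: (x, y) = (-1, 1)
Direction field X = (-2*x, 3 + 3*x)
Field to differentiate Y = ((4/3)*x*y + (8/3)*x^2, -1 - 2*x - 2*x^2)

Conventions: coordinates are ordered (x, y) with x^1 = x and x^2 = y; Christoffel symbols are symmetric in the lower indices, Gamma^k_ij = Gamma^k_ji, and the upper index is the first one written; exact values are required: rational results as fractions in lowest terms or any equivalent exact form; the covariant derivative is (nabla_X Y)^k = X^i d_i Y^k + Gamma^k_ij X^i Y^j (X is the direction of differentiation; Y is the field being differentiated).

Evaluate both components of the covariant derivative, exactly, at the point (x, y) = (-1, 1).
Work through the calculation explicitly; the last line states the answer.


E = 3505/144, F = -515/24, G = 55/2 at the point
E_x = -185/6, E_y = 105/8, F_x = 40, F_y = -3/4, G_x = -42, G_y = -3/2
EG - F^2 = 120325/576;  g^inv = (576/120325) * [[55/2, 515/24], [515/24, 3505/144]]
first-kind symbols [ij,l] = (1/2)(d_i g_jl + d_j g_il - d_l g_ij): [xx,x] = E_x/2 = -185/12, [xx,y] = F_x - E_y/2 = 535/16, [xy,x] = E_y/2 = 105/16, [xy,y] = G_x/2 = -21, [yy,x] = F_y - G_x/2 = 81/4, [yy,y] = G_y/2 = -3/4
Gamma^x_ij = (G*[ij,x] - F*[ij,y])/(EG - F^2), Gamma^y_ij = (E*[ij,y] - F*[ij,x])/(EG - F^2)
Gamma_xxx = 13527/9626, Gamma_xxy = -31122/24065, Gamma_xyy = 62298/24065, Gamma_yxx = 44519/19252, Gamma_yxy = -85323/48130, Gamma_yyy = 9591/4813
X = (2, 0), Y = (4/3, -1) at the point

Answer: (nabla_X Y)^x = -40096/24065, (nabla_X Y)^y = 989939/72195


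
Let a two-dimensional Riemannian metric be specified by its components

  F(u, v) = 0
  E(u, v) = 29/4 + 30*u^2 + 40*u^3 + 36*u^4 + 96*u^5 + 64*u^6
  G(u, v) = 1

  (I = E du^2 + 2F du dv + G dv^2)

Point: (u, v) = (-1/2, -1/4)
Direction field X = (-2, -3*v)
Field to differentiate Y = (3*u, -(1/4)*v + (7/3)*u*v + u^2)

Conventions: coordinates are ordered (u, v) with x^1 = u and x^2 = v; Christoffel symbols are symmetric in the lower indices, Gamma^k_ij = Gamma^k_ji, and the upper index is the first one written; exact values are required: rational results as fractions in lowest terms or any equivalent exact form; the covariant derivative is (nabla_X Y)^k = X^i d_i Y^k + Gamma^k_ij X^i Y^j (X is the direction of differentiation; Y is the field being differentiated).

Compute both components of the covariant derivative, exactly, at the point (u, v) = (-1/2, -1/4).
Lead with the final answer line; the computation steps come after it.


Answer: (nabla_X Y)^u = -6, (nabla_X Y)^v = 101/48

E = 10, F = 0, G = 1 at the point
E_u = 0, E_v = 0, F_u = 0, F_v = 0, G_u = 0, G_v = 0
EG - F^2 = 10;  g^inv = (1/10) * [[1, 0], [0, 10]]
first-kind symbols [ij,l] = (1/2)(d_i g_jl + d_j g_il - d_l g_ij): [uu,u] = E_u/2 = 0, [uu,v] = F_u - E_v/2 = 0, [uv,u] = E_v/2 = 0, [uv,v] = G_u/2 = 0, [vv,u] = F_v - G_u/2 = 0, [vv,v] = G_v/2 = 0
Gamma^u_ij = (G*[ij,u] - F*[ij,v])/(EG - F^2), Gamma^v_ij = (E*[ij,v] - F*[ij,u])/(EG - F^2)
Gamma_uuu = 0, Gamma_uuv = 0, Gamma_uvv = 0, Gamma_vuu = 0, Gamma_vuv = 0, Gamma_vvv = 0
X = (-2, 3/4), Y = (-3/2, 29/48) at the point


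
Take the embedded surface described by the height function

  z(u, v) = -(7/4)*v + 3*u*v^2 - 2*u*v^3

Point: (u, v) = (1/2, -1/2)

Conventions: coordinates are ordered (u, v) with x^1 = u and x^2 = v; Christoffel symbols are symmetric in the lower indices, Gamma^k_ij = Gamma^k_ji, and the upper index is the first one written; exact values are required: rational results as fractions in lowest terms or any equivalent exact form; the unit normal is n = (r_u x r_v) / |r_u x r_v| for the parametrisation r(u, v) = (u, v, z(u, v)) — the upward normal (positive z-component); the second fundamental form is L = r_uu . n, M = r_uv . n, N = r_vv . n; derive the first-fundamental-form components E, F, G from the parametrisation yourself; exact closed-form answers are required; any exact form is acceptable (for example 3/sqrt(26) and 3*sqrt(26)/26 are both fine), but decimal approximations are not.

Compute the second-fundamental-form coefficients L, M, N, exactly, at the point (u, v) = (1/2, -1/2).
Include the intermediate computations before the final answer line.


z_u = 1, z_v = -4, z_uu = 0, z_uv = -9/2, z_vv = 6
E = 2, F = -4, G = 17; answer radicand W^2 = 18
unnormalised second-form numerators: l = 0, m = -9/2, n = 6; L = l/sqrt(18), and similarly M = m/sqrt(W^2), N = n/sqrt(W^2)

Answer: L = 0, M = -3*sqrt(2)/4, N = sqrt(2)


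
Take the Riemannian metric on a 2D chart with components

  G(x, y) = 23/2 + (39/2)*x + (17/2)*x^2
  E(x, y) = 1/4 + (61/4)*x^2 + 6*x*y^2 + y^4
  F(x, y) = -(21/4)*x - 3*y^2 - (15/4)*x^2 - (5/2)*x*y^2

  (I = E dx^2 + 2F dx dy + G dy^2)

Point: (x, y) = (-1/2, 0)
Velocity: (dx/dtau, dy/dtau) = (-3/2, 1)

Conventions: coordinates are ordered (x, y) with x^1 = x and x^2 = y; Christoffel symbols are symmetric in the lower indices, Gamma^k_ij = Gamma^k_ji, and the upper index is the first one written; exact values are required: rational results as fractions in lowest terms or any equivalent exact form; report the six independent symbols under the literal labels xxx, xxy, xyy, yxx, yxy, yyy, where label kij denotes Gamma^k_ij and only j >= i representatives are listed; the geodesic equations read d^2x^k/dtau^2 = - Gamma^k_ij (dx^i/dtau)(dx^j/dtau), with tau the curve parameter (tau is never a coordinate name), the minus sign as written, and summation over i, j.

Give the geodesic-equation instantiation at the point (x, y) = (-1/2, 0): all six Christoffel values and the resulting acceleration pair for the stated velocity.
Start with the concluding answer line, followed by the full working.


Answer: Gamma_xxx = -6916/3301, Gamma_xxy = -2376/3301, Gamma_xyy = -5456/3301, Gamma_yxx = 1734/3301, Gamma_yxy = 5720/3301, Gamma_yyy = 2376/3301; accelerations (d^2x/dtau^2, d^2y/dtau^2) = (13889/3301, 21765/6602)

E = 65/16, F = 27/16, G = 31/8 at the point
E_x = -61/4, E_y = 0, F_x = -3/2, F_y = 0, G_x = 11, G_y = 0
EG - F^2 = 3301/256;  g^inv = (256/3301) * [[31/8, -27/16], [-27/16, 65/16]]
first-kind symbols [ij,l] = (1/2)(d_i g_jl + d_j g_il - d_l g_ij): [xx,x] = E_x/2 = -61/8, [xx,y] = F_x - E_y/2 = -3/2, [xy,x] = E_y/2 = 0, [xy,y] = G_x/2 = 11/2, [yy,x] = F_y - G_x/2 = -11/2, [yy,y] = G_y/2 = 0
Gamma^x_ij = (G*[ij,x] - F*[ij,y])/(EG - F^2), Gamma^y_ij = (E*[ij,y] - F*[ij,x])/(EG - F^2)
Gamma_xxx = -6916/3301, Gamma_xxy = -2376/3301, Gamma_xyy = -5456/3301, Gamma_yxx = 1734/3301, Gamma_yxy = 5720/3301, Gamma_yyy = 2376/3301
d^2x/dtau^2 = -(Gamma_xxx*(-3/2)^2 + 2*Gamma_xxy*(-3/2)*(1) + Gamma_xyy*(1)^2) = 13889/3301
d^2y/dtau^2 = -(Gamma_yxx*(-3/2)^2 + 2*Gamma_yxy*(-3/2)*(1) + Gamma_yyy*(1)^2) = 21765/6602


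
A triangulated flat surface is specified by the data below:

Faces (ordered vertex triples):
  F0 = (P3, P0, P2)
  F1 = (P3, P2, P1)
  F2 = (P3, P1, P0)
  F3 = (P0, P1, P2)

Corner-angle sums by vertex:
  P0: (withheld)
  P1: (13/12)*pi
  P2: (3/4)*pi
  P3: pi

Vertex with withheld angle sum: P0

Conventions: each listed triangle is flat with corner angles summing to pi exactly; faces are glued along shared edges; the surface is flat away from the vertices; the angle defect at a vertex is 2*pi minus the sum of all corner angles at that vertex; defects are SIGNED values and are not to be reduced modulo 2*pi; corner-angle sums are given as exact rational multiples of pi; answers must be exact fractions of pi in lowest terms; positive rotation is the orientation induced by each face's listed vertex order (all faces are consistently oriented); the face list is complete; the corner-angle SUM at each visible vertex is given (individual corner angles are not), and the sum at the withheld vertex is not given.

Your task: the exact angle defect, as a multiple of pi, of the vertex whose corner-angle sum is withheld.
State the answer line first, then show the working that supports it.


Answer: defect(P0) = (5/6)*pi

V = 4, E = 6, F = 4; chi = V - E + F = 2
Gauss-Bonnet: total defect = 2*pi*chi = 4*pi; visible defects sum to (19/6)*pi


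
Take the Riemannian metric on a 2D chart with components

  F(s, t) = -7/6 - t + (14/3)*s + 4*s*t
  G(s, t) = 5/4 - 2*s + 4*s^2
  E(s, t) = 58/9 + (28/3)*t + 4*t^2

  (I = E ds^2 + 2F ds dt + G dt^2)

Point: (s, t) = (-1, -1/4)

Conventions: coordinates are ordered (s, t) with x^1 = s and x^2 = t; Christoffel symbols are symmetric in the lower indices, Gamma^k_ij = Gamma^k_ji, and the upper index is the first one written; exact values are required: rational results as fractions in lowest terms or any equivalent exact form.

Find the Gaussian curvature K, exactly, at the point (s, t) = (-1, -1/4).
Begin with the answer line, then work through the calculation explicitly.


Answer: K = -1296/36481

E = 157/36, F = -55/12, G = 29/4, EG - F^2 = 191/18 at the point
E_s = 0, E_t = 22/3, F_s = 11/3, F_t = -5, G_s = -10, G_t = 0
E_tt = 8, F_st = 4, G_ss = 8
Using the Brioschi determinant formula for K from the metric derivatives:
M1 = [[-E_tt/2 + F_st - G_ss/2, E_s/2, F_s - E_t/2], [F_t - G_s/2, E, F], [G_t/2, F, G]] = [[-4, 0, 0], [0, 157/36, -55/12], [0, -55/12, 29/4]]; det M1 = -382/9
M2 = [[0, E_t/2, G_s/2], [E_t/2, E, F], [G_s/2, F, G]] = [[0, 11/3, -5], [11/3, 157/36, -55/12], [-5, -55/12, 29/4]]; det M2 = -346/9
det M1 - det M2 = -4; K = -4 / (191/18)^2 = -1296/36481


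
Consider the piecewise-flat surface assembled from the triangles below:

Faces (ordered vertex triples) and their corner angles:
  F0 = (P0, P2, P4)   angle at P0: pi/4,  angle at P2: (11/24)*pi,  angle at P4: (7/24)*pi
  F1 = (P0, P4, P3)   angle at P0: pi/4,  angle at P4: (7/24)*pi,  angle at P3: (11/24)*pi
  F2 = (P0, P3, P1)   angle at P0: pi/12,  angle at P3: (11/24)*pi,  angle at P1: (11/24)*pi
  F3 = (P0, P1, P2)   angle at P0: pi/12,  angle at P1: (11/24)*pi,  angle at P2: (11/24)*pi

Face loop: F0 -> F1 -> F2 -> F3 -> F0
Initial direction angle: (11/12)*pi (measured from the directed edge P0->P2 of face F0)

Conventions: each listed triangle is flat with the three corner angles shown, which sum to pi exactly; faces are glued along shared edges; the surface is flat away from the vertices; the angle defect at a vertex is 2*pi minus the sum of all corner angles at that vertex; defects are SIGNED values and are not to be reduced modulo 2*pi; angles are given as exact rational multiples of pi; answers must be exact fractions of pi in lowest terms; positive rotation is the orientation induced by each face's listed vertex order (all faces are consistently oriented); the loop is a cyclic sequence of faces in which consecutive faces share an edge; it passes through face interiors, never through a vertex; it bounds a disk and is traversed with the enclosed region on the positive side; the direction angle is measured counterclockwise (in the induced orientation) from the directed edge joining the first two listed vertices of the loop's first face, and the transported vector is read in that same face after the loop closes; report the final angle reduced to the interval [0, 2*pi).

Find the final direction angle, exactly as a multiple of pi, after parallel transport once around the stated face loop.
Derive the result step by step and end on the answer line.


enclosed vertex P0: corner angles sum to (2/3)*pi, defect = 2*pi - (2/3)*pi = (4/3)*pi
transport around the loop rotates by the sum of enclosed defects; add to the initial angle mod 2*pi
final angle = (11/12)*pi + (4/3)*pi = pi/4 (mod 2*pi)

Answer: final direction angle = pi/4


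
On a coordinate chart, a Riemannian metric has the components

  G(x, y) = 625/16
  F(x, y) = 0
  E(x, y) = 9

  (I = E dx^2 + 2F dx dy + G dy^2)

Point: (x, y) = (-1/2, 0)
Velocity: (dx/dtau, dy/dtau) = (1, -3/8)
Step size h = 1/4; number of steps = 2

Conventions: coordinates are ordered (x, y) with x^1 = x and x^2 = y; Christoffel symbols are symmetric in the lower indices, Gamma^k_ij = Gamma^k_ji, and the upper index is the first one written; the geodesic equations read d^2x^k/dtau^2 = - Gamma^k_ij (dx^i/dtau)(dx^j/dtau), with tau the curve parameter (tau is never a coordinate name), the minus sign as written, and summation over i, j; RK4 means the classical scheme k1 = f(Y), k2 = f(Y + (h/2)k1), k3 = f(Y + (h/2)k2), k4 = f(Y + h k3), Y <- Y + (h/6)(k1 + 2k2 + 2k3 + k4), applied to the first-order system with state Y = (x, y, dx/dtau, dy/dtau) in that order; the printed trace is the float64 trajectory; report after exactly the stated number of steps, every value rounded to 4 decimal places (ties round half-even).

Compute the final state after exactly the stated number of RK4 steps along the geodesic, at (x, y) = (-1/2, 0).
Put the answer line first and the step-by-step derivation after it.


Answer: x = 0.0000, y = -0.1875, dx/dtau = 1.0000, dy/dtau = -0.3750

f(Y) = (dx/dtau, dy/dtau, -Gamma^x_ij Y'^i Y'^j, -Gamma^y_ij Y'^i Y'^j) with the Gammas evaluated at the stage position; h = 0.250000; intermediate values shown to 6 dp
step 0: x = -0.5000, y = 0.0000, dx/dtau = 1.0000, dy/dtau = -0.3750
step 1:
  k1: at (x, y) = (-0.500000, 0.000000), (dx/dtau, dy/dtau) = (1.000000, -0.375000); Gamma_xxx = 0.000000, Gamma_xxy = 0.000000, Gamma_xyy = 0.000000, Gamma_yxx = 0.000000, Gamma_yxy = 0.000000, Gamma_yyy = 0.000000; k1 = (1.000000, -0.375000, 0.000000, 0.000000)
  k2: at (x, y) = (-0.375000, -0.046875), (dx/dtau, dy/dtau) = (1.000000, -0.375000); Gamma_xxx = 0.000000, Gamma_xxy = 0.000000, Gamma_xyy = 0.000000, Gamma_yxx = 0.000000, Gamma_yxy = 0.000000, Gamma_yyy = 0.000000; k2 = (1.000000, -0.375000, 0.000000, 0.000000)
  k3: at (x, y) = (-0.375000, -0.046875), (dx/dtau, dy/dtau) = (1.000000, -0.375000); Gamma_xxx = 0.000000, Gamma_xxy = 0.000000, Gamma_xyy = 0.000000, Gamma_yxx = 0.000000, Gamma_yxy = 0.000000, Gamma_yyy = 0.000000; k3 = (1.000000, -0.375000, 0.000000, 0.000000)
  k4: at (x, y) = (-0.250000, -0.093750), (dx/dtau, dy/dtau) = (1.000000, -0.375000); Gamma_xxx = 0.000000, Gamma_xxy = 0.000000, Gamma_xyy = 0.000000, Gamma_yxx = 0.000000, Gamma_yxy = 0.000000, Gamma_yyy = 0.000000; k4 = (1.000000, -0.375000, 0.000000, 0.000000)
  Y <- Y + (h/6)(k1 + 2k2 + 2k3 + k4): x = -0.2500, y = -0.0938, dx/dtau = 1.0000, dy/dtau = -0.3750
step 2:
  k1: at (x, y) = (-0.250000, -0.093750), (dx/dtau, dy/dtau) = (1.000000, -0.375000); Gamma_xxx = 0.000000, Gamma_xxy = 0.000000, Gamma_xyy = 0.000000, Gamma_yxx = 0.000000, Gamma_yxy = 0.000000, Gamma_yyy = 0.000000; k1 = (1.000000, -0.375000, 0.000000, 0.000000)
  k2: at (x, y) = (-0.125000, -0.140625), (dx/dtau, dy/dtau) = (1.000000, -0.375000); Gamma_xxx = 0.000000, Gamma_xxy = 0.000000, Gamma_xyy = 0.000000, Gamma_yxx = 0.000000, Gamma_yxy = 0.000000, Gamma_yyy = 0.000000; k2 = (1.000000, -0.375000, 0.000000, 0.000000)
  k3: at (x, y) = (-0.125000, -0.140625), (dx/dtau, dy/dtau) = (1.000000, -0.375000); Gamma_xxx = 0.000000, Gamma_xxy = 0.000000, Gamma_xyy = 0.000000, Gamma_yxx = 0.000000, Gamma_yxy = 0.000000, Gamma_yyy = 0.000000; k3 = (1.000000, -0.375000, 0.000000, 0.000000)
  k4: at (x, y) = (0.000000, -0.187500), (dx/dtau, dy/dtau) = (1.000000, -0.375000); Gamma_xxx = 0.000000, Gamma_xxy = 0.000000, Gamma_xyy = 0.000000, Gamma_yxx = 0.000000, Gamma_yxy = 0.000000, Gamma_yyy = 0.000000; k4 = (1.000000, -0.375000, 0.000000, 0.000000)
  Y <- Y + (h/6)(k1 + 2k2 + 2k3 + k4): x = 0.0000, y = -0.1875, dx/dtau = 1.0000, dy/dtau = -0.3750


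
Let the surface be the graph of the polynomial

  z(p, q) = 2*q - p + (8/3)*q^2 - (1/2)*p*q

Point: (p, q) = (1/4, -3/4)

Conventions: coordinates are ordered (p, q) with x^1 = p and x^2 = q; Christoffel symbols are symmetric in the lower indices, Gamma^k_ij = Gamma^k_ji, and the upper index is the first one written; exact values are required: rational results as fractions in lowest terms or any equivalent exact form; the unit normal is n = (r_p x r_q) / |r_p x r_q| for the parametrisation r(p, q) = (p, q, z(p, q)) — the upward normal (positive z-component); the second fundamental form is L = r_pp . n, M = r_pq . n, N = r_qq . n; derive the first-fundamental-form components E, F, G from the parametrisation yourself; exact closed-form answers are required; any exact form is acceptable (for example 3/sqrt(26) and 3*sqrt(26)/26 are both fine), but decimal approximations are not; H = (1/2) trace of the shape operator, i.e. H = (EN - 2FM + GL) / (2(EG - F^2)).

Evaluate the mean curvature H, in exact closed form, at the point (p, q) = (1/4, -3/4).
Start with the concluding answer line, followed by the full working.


Answer: H = 1679*sqrt(42)/35721

z_p = -5/8, z_q = -17/8, z_pp = 0, z_pq = -1/2, z_qq = 16/3
E = 89/64, F = 85/64, G = 353/64; answer radicand W^2 = 189/32
unnormalised second-form numerators: l = 0, m = -1/2, n = 16/3; L = l/sqrt(189/32), and similarly M = m/sqrt(W^2), N = n/sqrt(W^2)
H = (E*n - 2*F*m + G*l) / (2*(EG - F^2)*sqrt(W^2)); E*n - 2*F*m + G*l = 1679/192, EG - F^2 = 189/32, so H = (1679/2268)/sqrt(189/32)


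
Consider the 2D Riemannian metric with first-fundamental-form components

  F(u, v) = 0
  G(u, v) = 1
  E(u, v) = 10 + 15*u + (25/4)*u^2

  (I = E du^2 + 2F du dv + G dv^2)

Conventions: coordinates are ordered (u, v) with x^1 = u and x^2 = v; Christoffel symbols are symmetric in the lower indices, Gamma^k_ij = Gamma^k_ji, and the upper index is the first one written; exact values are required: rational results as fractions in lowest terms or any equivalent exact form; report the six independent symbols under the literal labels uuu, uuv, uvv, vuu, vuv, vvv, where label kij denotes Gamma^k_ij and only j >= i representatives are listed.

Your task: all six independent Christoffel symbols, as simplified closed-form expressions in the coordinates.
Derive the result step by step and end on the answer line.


E = 10 + 15*u + (25/4)*u^2; F = 0; G = 1
Gamma^k_ij = (1/2) g^{kl} (d_i g_jl + d_j g_il - d_l g_ij), with g^inv = (1/(EG-F^2)) [[G, -F], [-F, E]]
first partials: E_u = 15 + (25/2)*u, E_v = 0, F_u = 0, F_v = 0, G_u = 0, G_v = 0
D = EG - F^2 = 10 + 15*u + (25/4)*u^2
expanded: Gamma^u_uu = (G E_u - 2F F_u + F E_v)/(2D), Gamma^u_uv = (G E_v - F G_u)/(2D), Gamma^u_vv = (2G F_v - G G_u - F G_v)/(2D), Gamma^v_uu = (2E F_u - E E_v - F E_u)/(2D), Gamma^v_uv = (E G_u - F E_v)/(2D), Gamma^v_vv = (E G_v - 2F F_v + F G_u)/(2D); substitute and cancel common factors

Answer: Gamma_uuu = (5*u + 6)/(5*u^2 + 12*u + 8), Gamma_uuv = 0, Gamma_uvv = 0, Gamma_vuu = 0, Gamma_vuv = 0, Gamma_vvv = 0


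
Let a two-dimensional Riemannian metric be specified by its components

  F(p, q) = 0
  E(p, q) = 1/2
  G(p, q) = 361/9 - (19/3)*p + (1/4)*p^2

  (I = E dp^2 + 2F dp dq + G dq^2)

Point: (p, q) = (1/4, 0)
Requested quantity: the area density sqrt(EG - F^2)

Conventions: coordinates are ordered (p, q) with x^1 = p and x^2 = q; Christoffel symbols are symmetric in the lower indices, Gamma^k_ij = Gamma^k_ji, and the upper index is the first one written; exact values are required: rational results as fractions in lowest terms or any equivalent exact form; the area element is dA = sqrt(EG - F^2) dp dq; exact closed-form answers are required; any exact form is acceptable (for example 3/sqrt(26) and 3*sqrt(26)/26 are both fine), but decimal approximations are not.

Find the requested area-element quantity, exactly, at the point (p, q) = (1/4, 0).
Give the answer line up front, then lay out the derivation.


Answer: sqrt(EG - F^2) = 149*sqrt(2)/48

E = 1/2, F = 0, G = 22201/576; EG - F^2 = 22201/1152


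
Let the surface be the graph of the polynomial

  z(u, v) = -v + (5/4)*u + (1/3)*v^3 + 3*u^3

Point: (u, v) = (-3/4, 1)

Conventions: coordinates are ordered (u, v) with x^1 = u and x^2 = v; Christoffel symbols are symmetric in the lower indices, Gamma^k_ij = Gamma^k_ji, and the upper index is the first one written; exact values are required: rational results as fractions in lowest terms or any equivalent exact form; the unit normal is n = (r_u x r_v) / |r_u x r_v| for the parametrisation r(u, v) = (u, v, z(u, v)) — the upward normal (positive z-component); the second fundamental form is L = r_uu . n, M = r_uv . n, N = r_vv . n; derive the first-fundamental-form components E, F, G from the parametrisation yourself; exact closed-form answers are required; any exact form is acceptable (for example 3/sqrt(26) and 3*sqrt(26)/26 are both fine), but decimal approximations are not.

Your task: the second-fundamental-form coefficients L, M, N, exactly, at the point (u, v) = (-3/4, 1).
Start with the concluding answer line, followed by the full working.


Answer: L = -216*sqrt(10457)/10457, M = 0, N = 32*sqrt(10457)/10457

z_u = 101/16, z_v = 0, z_uu = -27/2, z_uv = 0, z_vv = 2
E = 10457/256, F = 0, G = 1; answer radicand W^2 = 10457/256
unnormalised second-form numerators: l = -27/2, m = 0, n = 2; L = l/sqrt(10457/256), and similarly M = m/sqrt(W^2), N = n/sqrt(W^2)


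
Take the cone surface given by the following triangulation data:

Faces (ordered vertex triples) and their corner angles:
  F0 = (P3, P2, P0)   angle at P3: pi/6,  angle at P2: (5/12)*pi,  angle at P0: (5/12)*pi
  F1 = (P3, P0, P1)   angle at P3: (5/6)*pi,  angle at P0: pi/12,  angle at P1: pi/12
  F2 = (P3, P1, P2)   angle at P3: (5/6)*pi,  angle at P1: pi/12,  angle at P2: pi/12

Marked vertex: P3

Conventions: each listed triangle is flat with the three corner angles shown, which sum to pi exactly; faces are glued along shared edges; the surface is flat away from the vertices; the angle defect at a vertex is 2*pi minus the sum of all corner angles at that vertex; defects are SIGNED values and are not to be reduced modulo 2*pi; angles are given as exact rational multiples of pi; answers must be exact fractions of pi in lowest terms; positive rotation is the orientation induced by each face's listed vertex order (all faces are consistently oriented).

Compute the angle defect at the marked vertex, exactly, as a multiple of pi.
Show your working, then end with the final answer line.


Sum of corner angles at P3: (11/6)*pi
defect = 2*pi - (11/6)*pi

Answer: defect(P3) = pi/6


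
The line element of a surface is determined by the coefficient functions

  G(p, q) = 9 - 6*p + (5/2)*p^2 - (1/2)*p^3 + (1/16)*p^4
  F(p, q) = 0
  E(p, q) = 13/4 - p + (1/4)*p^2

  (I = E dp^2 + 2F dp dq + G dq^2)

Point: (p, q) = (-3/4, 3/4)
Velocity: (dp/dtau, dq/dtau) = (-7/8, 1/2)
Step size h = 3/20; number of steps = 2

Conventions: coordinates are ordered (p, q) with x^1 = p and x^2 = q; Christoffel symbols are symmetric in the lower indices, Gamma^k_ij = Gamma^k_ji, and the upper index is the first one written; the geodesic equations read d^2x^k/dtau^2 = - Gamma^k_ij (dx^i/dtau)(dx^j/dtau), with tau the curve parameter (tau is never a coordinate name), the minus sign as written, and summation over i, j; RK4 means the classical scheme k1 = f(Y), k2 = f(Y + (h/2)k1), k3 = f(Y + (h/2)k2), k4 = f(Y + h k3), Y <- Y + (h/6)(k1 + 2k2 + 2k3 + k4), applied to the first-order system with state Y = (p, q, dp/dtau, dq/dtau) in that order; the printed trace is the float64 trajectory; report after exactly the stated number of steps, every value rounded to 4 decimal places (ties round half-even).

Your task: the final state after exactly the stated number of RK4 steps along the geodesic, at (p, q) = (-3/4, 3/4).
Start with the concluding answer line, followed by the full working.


Answer: p = -1.0198, q = 0.8867, dp/dtau = -0.9192, dq/dtau = 0.4132

f(Y) = (dp/dtau, dq/dtau, -Gamma^p_ij Y'^i Y'^j, -Gamma^q_ij Y'^i Y'^j) with the Gammas evaluated at the stage position; h = 0.150000; intermediate values shown to 6 dp
step 0: p = -0.7500, q = 0.7500, dp/dtau = -0.8750, dq/dtau = 0.5000
step 1:
  k1: at (p, q) = (-0.750000, 0.750000), (dp/dtau, dq/dtau) = (-0.875000, 0.500000); Gamma_ppp = -0.166038, Gamma_ppq = 0.000000, Gamma_pqq = 1.291981, Gamma_qpp = 0.000000, Gamma_qpq = -0.353414, Gamma_qqq = 0.000000; k1 = (-0.875000, 0.500000, -0.195873, -0.309237)
  k2: at (p, q) = (-0.815625, 0.787500), (dp/dtau, dq/dtau) = (-0.889690, 0.476807); Gamma_ppp = -0.166332, Gamma_ppq = 0.000000, Gamma_pqq = 1.324647, Gamma_qpp = 0.000000, Gamma_qpq = -0.353550, Gamma_qqq = 0.000000; k2 = (-0.889690, 0.476807, -0.169492, -0.299959)
  k3: at (p, q) = (-0.816727, 0.785761), (dp/dtau, dq/dtau) = (-0.887712, 0.477503); Gamma_ppp = -0.166336, Gamma_ppq = 0.000000, Gamma_pqq = 1.325195, Gamma_qpp = 0.000000, Gamma_qpq = -0.353550, Gamma_qqq = 0.000000; k3 = (-0.887712, 0.477503, -0.171078, -0.299729)
  k4: at (p, q) = (-0.883157, 0.821625), (dp/dtau, dq/dtau) = (-0.900662, 0.455041); Gamma_ppp = -0.166535, Gamma_ppq = 0.000000, Gamma_pqq = 1.358311, Gamma_qpp = 0.000000, Gamma_qpq = -0.353488, Gamma_qqq = 0.000000; k4 = (-0.900662, 0.455041, -0.146162, -0.289746)
  Y <- Y + (h/6)(k1 + 2k2 + 2k3 + k4): p = -0.8833, q = 0.8216, dp/dtau = -0.9006, dq/dtau = 0.4550
step 2:
  k1: at (p, q) = (-0.883262, 0.821592), (dp/dtau, dq/dtau) = (-0.900579, 0.455041); Gamma_ppp = -0.166535, Gamma_ppq = 0.000000, Gamma_pqq = 1.358363, Gamma_qpp = 0.000000, Gamma_qpq = -0.353488, Gamma_qqq = 0.000000; k1 = (-0.900579, 0.455041, -0.146198, -0.289719)
  k2: at (p, q) = (-0.950805, 0.855720), (dp/dtau, dq/dtau) = (-0.911544, 0.433312); Gamma_ppp = -0.166644, Gamma_ppq = 0.000000, Gamma_pqq = 1.392081, Gamma_qpp = 0.000000, Gamma_qpq = -0.353236, Gamma_qqq = 0.000000; k2 = (-0.911544, 0.433312, -0.122910, -0.279045)
  k3: at (p, q) = (-0.951627, 0.854090), (dp/dtau, dq/dtau) = (-0.909798, 0.434113); Gamma_ppp = -0.166645, Gamma_ppq = 0.000000, Gamma_pqq = 1.392491, Gamma_qpp = 0.000000, Gamma_qpq = -0.353232, Gamma_qqq = 0.000000; k3 = (-0.909798, 0.434113, -0.124483, -0.279021)
  k4: at (p, q) = (-1.019731, 0.886708), (dp/dtau, dq/dtau) = (-0.919252, 0.413188); Gamma_ppp = -0.166663, Gamma_ppq = 0.000000, Gamma_pqq = 1.426534, Gamma_qpp = 0.000000, Gamma_qpq = -0.352798, Gamma_qqq = 0.000000; k4 = (-0.919252, 0.413188, -0.102709, -0.268002)
  Y <- Y + (h/6)(k1 + 2k2 + 2k3 + k4): p = -1.0198, q = 0.8867, dp/dtau = -0.9192, dq/dtau = 0.4132


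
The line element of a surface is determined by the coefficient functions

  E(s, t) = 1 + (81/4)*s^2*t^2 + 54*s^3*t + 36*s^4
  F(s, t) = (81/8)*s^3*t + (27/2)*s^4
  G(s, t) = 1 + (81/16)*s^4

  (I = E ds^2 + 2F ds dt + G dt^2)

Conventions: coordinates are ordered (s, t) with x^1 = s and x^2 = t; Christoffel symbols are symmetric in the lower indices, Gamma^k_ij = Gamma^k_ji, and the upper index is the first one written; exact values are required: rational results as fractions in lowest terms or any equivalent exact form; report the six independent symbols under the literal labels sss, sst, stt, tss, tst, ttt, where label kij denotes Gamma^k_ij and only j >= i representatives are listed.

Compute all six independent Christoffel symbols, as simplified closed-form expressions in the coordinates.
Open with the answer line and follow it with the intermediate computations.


Answer: Gamma_sss = (1152*s^3 + 1296*s^2*t + 324*s*t^2)/(657*s^4 + 864*s^3*t + 324*s^2*t^2 + 16), Gamma_sst = (432*s^3 + 324*s^2*t)/(657*s^4 + 864*s^3*t + 324*s^2*t^2 + 16), Gamma_stt = 0, Gamma_tss = (432*s^3 + 162*s^2*t)/(657*s^4 + 864*s^3*t + 324*s^2*t^2 + 16), Gamma_tst = 162*s^3/(657*s^4 + 864*s^3*t + 324*s^2*t^2 + 16), Gamma_ttt = 0

E = 1 + (81/4)*s^2*t^2 + 54*s^3*t + 36*s^4; F = (81/8)*s^3*t + (27/2)*s^4; G = 1 + (81/16)*s^4
Gamma^k_ij = (1/2) g^{kl} (d_i g_jl + d_j g_il - d_l g_ij), with g^inv = (1/(EG-F^2)) [[G, -F], [-F, E]]
first partials: E_s = (81/2)*s*t^2 + 162*s^2*t + 144*s^3, E_t = (81/2)*s^2*t + 54*s^3, F_s = (243/8)*s^2*t + 54*s^3, F_t = (81/8)*s^3, G_s = (81/4)*s^3, G_t = 0
D = EG - F^2 = 1 + (81/4)*s^2*t^2 + 54*s^3*t + (657/16)*s^4
expanded: Gamma^s_ss = (G E_s - 2F F_s + F E_t)/(2D), Gamma^s_st = (G E_t - F G_s)/(2D), Gamma^s_tt = (2G F_t - G G_s - F G_t)/(2D), Gamma^t_ss = (2E F_s - E E_t - F E_s)/(2D), Gamma^t_st = (E G_s - F E_t)/(2D), Gamma^t_tt = (E G_t - 2F F_t + F G_s)/(2D); substitute and cancel common factors


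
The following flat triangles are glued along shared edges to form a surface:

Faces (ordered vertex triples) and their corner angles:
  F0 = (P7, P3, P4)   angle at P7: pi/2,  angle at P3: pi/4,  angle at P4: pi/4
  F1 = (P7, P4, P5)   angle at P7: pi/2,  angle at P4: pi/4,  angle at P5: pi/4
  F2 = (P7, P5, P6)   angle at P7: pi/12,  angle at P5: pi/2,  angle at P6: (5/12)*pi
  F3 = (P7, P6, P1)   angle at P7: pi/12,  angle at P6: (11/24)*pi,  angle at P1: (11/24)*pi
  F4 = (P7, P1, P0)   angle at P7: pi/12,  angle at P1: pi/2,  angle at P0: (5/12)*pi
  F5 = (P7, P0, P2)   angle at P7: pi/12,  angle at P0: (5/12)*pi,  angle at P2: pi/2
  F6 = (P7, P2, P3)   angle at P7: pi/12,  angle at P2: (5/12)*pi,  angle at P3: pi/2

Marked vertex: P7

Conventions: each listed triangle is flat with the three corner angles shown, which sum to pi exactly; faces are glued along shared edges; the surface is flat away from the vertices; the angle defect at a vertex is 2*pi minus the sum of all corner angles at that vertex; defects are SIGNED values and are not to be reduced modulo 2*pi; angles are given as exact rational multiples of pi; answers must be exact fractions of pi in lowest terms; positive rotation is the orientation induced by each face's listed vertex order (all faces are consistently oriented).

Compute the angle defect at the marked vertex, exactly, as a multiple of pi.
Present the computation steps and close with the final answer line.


Sum of corner angles at P7: (17/12)*pi
defect = 2*pi - (17/12)*pi

Answer: defect(P7) = (7/12)*pi


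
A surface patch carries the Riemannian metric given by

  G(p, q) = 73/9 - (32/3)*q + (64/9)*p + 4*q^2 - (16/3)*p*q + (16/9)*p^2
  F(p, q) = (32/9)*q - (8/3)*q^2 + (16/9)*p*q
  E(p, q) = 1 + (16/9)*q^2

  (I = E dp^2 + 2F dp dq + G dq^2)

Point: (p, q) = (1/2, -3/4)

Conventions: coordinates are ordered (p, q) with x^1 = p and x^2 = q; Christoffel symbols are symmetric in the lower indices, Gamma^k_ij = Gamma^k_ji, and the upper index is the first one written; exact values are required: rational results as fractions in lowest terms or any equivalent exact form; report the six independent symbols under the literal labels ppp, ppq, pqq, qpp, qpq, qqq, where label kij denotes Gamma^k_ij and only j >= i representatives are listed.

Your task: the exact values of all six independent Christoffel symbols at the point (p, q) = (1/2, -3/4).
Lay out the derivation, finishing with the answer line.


E = 2, F = -29/6, G = 877/36 at the point
E_p = 0, E_q = -8/3, F_p = -4/3, F_q = 76/9, G_p = 116/9, G_q = -58/3
EG - F^2 = 913/36;  g^inv = (36/913) * [[877/36, 29/6], [29/6, 2]]
first-kind symbols [ij,l] = (1/2)(d_i g_jl + d_j g_il - d_l g_ij): [pp,p] = E_p/2 = 0, [pp,q] = F_p - E_q/2 = 0, [pq,p] = E_q/2 = -4/3, [pq,q] = G_p/2 = 58/9, [qq,p] = F_q - G_p/2 = 2, [qq,q] = G_q/2 = -29/3
Gamma^p_ij = (G*[ij,p] - F*[ij,q])/(EG - F^2), Gamma^q_ij = (E*[ij,q] - F*[ij,p])/(EG - F^2)

Answer: Gamma_ppp = 0, Gamma_ppq = -48/913, Gamma_pqq = 72/913, Gamma_qpp = 0, Gamma_qpq = 232/913, Gamma_qqq = -348/913


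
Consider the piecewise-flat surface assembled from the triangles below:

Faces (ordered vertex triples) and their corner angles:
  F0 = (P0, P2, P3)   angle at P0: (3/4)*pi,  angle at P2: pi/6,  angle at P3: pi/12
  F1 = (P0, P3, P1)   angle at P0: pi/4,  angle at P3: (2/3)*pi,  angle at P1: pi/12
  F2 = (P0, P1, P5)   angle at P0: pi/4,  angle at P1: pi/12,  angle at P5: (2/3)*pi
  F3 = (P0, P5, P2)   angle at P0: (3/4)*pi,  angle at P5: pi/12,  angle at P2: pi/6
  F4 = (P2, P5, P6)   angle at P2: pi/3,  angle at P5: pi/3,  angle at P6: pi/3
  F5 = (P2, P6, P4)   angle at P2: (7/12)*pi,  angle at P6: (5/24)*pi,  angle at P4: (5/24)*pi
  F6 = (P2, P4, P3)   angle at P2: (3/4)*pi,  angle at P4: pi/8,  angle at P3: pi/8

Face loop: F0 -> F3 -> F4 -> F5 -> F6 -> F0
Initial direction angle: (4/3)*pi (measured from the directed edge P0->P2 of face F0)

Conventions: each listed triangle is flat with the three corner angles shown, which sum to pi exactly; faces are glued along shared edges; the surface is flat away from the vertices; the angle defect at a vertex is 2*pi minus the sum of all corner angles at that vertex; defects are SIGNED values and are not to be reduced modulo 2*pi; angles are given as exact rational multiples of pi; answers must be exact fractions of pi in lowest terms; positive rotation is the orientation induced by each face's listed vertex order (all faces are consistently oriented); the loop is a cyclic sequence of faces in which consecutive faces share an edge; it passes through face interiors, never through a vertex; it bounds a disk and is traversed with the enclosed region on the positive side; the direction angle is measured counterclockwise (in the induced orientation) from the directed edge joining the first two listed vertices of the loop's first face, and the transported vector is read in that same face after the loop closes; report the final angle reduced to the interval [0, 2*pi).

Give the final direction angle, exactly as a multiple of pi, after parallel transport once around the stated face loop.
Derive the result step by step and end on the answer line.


enclosed vertex P2: corner angles sum to 2*pi, defect = 2*pi - 2*pi = 0
by Gauss-Bonnet the loop rotates the vector by the enclosed defect sum (positive orientation, mod 2*pi)
final angle = (4/3)*pi + 0 = (4/3)*pi (mod 2*pi)

Answer: final direction angle = (4/3)*pi
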